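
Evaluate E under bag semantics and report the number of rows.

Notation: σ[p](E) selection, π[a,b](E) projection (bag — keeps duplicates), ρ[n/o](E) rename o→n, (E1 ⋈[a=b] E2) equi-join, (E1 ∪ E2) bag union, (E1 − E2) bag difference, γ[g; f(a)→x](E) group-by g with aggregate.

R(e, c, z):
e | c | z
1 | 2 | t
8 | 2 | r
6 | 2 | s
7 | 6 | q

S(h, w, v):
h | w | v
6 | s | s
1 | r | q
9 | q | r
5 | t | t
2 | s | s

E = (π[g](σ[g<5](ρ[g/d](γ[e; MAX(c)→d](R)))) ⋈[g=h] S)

Stepwise |·|:
  R → 4
  γ[e; MAX(c)→d](R) → 4
  ρ[g/d](γ[e; MAX(c)→d](R)) → 4
  σ[g<5](ρ[g/d](γ[e; MAX(c)→d](R))) → 3
  π[g](σ[g<5](ρ[g/d](γ[e; MAX(c)→d](R)))) → 3
  S → 5
  (π[g](σ[g<5](ρ[g/d](γ[e; MAX(c)→d](R)))) ⋈[g=h] S) → 3

|E| = 3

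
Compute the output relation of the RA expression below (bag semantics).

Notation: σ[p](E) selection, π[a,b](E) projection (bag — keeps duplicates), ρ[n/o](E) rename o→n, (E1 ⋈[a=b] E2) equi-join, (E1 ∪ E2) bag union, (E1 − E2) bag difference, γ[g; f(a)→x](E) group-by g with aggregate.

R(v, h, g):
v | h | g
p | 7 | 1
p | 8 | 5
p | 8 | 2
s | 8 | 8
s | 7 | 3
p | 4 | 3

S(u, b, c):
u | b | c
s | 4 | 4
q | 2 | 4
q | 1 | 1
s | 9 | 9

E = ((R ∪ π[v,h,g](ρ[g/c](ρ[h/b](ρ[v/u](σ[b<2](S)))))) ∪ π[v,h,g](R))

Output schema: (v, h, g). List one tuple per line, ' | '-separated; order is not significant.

Per-node cardinality:
  R → 6
  S → 4
  σ[b<2](S) → 1
  ρ[v/u](σ[b<2](S)) → 1
  ρ[h/b](ρ[v/u](σ[b<2](S))) → 1
  ρ[g/c](ρ[h/b](ρ[v/u](σ[b<2](S)))) → 1
  π[v,h,g](ρ[g/c](ρ[h/b](ρ[v/u](σ[b<2](S))))) → 1
  (R ∪ π[v,h,g](ρ[g/c](ρ[h/b](ρ[v/u](σ[b<2](S)))))) → 7
  R → 6
  π[v,h,g](R) → 6
  ((R ∪ π[v,h,g](ρ[g/c](ρ[h/b](ρ[v/u](σ[b<2](S)))))) ∪ π[v,h,g](R)) → 13

== RESULT ==
v | h | g
p | 4 | 3
p | 4 | 3
p | 7 | 1
p | 7 | 1
p | 8 | 2
p | 8 | 2
p | 8 | 5
p | 8 | 5
q | 1 | 1
s | 7 | 3
s | 7 | 3
s | 8 | 8
s | 8 | 8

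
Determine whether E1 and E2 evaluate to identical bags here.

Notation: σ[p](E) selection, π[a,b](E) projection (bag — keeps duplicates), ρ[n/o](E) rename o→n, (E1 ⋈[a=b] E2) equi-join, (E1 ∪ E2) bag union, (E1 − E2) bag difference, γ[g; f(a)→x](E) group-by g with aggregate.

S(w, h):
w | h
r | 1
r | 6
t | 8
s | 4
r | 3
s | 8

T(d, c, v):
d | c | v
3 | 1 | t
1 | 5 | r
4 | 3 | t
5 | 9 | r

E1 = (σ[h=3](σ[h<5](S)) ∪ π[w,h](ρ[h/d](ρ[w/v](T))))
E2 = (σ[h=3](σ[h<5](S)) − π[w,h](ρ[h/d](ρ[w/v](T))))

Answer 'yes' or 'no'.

E1 stepwise |·|:
  S → 6
  σ[h<5](S) → 3
  σ[h=3](σ[h<5](S)) → 1
  T → 4
  ρ[w/v](T) → 4
  ρ[h/d](ρ[w/v](T)) → 4
  π[w,h](ρ[h/d](ρ[w/v](T))) → 4
  (σ[h=3](σ[h<5](S)) ∪ π[w,h](ρ[h/d](ρ[w/v](T)))) → 5
E2 stepwise |·|:
  S → 6
  σ[h<5](S) → 3
  σ[h=3](σ[h<5](S)) → 1
  T → 4
  ρ[w/v](T) → 4
  ρ[h/d](ρ[w/v](T)) → 4
  π[w,h](ρ[h/d](ρ[w/v](T))) → 4
  (σ[h=3](σ[h<5](S)) − π[w,h](ρ[h/d](ρ[w/v](T)))) → 1

E1 result:
w | h
r | 1
r | 3
r | 5
t | 3
t | 4
E2 result:
w | h
r | 3
Witness: ('r', 1) appears 1× in E1 but 0× in E2.

no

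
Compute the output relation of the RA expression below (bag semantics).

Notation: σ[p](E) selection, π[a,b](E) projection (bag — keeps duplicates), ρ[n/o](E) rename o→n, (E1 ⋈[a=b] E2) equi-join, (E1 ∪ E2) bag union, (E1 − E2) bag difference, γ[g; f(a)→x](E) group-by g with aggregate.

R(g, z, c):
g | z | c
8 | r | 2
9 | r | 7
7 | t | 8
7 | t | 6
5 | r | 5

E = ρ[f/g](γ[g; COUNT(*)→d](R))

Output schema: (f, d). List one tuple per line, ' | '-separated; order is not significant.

Stepwise |·|:
  R → 5
  γ[g; COUNT(*)→d](R) → 4
  ρ[f/g](γ[g; COUNT(*)→d](R)) → 4

== RESULT ==
f | d
5 | 1
7 | 2
8 | 1
9 | 1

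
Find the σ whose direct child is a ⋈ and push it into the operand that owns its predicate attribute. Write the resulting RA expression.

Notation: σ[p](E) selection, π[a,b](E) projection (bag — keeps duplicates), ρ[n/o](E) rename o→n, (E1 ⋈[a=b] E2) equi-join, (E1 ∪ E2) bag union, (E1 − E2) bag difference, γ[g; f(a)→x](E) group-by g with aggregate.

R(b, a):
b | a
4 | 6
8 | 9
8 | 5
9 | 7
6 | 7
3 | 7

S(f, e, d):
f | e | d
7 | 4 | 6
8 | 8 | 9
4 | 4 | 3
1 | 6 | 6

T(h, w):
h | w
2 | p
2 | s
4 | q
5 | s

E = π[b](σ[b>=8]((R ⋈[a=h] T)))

σ filters on b, owned by the left side.
E' = π[b]((σ[b>=8](R) ⋈[a=h] T))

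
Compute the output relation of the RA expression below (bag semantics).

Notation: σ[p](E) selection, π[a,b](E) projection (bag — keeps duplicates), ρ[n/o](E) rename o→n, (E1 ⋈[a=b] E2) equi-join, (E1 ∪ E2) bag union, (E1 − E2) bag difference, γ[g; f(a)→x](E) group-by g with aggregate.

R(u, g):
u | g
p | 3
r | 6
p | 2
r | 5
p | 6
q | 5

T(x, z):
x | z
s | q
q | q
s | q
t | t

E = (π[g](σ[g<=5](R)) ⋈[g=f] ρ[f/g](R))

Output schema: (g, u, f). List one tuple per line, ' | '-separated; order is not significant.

Subexpression sizes:
  R → 6
  σ[g<=5](R) → 4
  π[g](σ[g<=5](R)) → 4
  R → 6
  ρ[f/g](R) → 6
  (π[g](σ[g<=5](R)) ⋈[g=f] ρ[f/g](R)) → 6

== RESULT ==
g | u | f
2 | p | 2
3 | p | 3
5 | q | 5
5 | q | 5
5 | r | 5
5 | r | 5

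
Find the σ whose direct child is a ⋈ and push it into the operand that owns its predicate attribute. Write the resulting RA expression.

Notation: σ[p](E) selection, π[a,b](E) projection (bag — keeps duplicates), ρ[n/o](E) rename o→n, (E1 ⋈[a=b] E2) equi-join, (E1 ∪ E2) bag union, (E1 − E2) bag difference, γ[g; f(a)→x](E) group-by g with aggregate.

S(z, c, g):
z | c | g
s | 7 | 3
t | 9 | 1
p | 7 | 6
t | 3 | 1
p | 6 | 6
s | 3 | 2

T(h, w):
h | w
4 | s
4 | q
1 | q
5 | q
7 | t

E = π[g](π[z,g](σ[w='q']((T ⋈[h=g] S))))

σ filters on w, owned by the left side.
E' = π[g](π[z,g]((σ[w='q'](T) ⋈[h=g] S)))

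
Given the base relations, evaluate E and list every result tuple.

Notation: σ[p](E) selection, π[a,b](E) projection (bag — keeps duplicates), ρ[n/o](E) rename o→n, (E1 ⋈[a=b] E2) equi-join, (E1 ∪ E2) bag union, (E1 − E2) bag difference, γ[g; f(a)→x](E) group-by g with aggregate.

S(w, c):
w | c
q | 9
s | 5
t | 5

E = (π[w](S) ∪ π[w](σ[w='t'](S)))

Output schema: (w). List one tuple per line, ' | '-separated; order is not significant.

Row counts bottom-up:
  S → 3
  π[w](S) → 3
  S → 3
  σ[w='t'](S) → 1
  π[w](σ[w='t'](S)) → 1
  (π[w](S) ∪ π[w](σ[w='t'](S))) → 4

== RESULT ==
w
q
s
t
t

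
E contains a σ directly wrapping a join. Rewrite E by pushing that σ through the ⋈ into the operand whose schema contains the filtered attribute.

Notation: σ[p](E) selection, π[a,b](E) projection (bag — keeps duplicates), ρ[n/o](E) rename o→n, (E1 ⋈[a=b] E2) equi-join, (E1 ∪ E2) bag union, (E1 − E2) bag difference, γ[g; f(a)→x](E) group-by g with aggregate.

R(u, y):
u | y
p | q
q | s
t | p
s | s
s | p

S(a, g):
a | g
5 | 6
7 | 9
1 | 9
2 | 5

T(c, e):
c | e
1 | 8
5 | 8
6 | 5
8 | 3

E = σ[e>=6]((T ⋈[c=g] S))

σ filters on e, owned by the left side.
E' = (σ[e>=6](T) ⋈[c=g] S)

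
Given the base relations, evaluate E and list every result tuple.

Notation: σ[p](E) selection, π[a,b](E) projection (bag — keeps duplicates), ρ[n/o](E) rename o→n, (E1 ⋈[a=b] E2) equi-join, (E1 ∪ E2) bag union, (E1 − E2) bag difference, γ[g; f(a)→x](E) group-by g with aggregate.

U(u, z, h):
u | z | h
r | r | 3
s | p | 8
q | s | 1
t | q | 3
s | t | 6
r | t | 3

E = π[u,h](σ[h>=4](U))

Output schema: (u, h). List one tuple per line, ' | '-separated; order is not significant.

Subexpression sizes:
  U → 6
  σ[h>=4](U) → 2
  π[u,h](σ[h>=4](U)) → 2

== RESULT ==
u | h
s | 6
s | 8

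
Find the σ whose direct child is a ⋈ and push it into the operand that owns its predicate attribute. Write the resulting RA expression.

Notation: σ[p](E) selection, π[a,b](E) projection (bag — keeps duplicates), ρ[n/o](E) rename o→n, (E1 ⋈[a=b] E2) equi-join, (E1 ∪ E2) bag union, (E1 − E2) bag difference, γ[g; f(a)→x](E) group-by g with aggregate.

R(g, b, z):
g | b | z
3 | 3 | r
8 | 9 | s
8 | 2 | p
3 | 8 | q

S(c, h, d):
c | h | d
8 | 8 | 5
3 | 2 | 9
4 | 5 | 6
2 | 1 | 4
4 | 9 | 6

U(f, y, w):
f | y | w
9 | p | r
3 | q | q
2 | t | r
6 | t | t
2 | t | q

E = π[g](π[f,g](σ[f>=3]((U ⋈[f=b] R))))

σ filters on f, owned by the left side.
E' = π[g](π[f,g]((σ[f>=3](U) ⋈[f=b] R)))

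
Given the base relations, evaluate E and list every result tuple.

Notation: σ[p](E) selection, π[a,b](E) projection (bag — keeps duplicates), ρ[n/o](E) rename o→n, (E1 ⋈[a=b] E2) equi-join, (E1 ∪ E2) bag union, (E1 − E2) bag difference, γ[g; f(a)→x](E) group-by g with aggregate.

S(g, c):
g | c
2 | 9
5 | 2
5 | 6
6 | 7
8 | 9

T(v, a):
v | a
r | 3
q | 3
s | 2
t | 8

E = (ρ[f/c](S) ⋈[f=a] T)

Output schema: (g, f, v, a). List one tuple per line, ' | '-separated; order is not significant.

Subexpression sizes:
  S → 5
  ρ[f/c](S) → 5
  T → 4
  (ρ[f/c](S) ⋈[f=a] T) → 1

== RESULT ==
g | f | v | a
5 | 2 | s | 2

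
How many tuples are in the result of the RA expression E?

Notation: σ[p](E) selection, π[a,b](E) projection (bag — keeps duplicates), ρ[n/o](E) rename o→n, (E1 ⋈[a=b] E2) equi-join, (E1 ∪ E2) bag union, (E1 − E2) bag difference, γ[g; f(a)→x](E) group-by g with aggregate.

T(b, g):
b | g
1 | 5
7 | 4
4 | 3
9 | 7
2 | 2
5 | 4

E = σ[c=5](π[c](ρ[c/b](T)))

Subexpression sizes:
  T → 6
  ρ[c/b](T) → 6
  π[c](ρ[c/b](T)) → 6
  σ[c=5](π[c](ρ[c/b](T))) → 1

|E| = 1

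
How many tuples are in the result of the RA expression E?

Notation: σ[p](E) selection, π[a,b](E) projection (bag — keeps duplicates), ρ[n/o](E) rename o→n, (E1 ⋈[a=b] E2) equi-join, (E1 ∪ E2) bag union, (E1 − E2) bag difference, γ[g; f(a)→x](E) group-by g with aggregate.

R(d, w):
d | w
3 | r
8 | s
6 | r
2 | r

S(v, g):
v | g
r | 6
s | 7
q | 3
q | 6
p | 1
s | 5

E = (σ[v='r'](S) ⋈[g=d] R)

Subexpression sizes:
  S → 6
  σ[v='r'](S) → 1
  R → 4
  (σ[v='r'](S) ⋈[g=d] R) → 1

|E| = 1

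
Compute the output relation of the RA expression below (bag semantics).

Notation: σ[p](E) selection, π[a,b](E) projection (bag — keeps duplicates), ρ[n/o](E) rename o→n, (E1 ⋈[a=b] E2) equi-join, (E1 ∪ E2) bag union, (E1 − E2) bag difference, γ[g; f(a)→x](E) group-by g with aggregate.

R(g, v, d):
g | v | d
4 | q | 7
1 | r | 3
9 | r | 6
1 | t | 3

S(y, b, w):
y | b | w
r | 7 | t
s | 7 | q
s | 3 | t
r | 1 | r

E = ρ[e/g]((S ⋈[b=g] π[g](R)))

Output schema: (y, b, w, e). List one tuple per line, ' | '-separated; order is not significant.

Stepwise |·|:
  S → 4
  R → 4
  π[g](R) → 4
  (S ⋈[b=g] π[g](R)) → 2
  ρ[e/g]((S ⋈[b=g] π[g](R))) → 2

== RESULT ==
y | b | w | e
r | 1 | r | 1
r | 1 | r | 1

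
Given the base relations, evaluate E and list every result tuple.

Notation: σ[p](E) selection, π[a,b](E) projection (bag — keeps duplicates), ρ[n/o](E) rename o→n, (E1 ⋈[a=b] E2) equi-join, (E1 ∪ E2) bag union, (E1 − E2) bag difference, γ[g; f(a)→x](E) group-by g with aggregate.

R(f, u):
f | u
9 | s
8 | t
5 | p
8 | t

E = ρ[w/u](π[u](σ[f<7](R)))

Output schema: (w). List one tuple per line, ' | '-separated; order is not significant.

Per-node cardinality:
  R → 4
  σ[f<7](R) → 1
  π[u](σ[f<7](R)) → 1
  ρ[w/u](π[u](σ[f<7](R))) → 1

== RESULT ==
w
p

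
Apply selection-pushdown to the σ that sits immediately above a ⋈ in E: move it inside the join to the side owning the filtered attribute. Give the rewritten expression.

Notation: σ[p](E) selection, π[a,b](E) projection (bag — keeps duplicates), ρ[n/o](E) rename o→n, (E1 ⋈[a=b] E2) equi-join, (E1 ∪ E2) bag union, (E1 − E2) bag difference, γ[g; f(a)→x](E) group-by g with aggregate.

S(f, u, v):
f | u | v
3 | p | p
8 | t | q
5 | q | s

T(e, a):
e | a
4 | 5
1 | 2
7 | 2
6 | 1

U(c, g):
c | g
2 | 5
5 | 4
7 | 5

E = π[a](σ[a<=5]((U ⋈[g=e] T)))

σ filters on a, owned by the right side.
E' = π[a]((U ⋈[g=e] σ[a<=5](T)))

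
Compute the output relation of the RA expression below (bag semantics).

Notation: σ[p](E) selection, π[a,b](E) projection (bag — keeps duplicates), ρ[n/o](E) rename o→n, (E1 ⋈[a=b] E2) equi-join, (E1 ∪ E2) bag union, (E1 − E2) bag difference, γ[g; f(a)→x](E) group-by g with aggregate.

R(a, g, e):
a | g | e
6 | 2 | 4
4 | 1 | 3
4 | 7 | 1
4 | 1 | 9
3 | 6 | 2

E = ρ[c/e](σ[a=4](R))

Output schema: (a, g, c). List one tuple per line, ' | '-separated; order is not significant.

Stepwise |·|:
  R → 5
  σ[a=4](R) → 3
  ρ[c/e](σ[a=4](R)) → 3

== RESULT ==
a | g | c
4 | 1 | 3
4 | 1 | 9
4 | 7 | 1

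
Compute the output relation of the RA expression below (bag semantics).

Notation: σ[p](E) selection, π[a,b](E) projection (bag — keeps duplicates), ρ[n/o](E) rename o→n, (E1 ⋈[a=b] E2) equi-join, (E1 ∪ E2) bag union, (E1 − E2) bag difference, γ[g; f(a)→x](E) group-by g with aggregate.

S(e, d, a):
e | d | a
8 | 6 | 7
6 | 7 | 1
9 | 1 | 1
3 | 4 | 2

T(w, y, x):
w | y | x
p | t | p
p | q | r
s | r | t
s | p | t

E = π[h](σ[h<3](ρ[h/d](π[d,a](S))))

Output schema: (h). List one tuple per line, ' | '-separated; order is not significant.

Row counts bottom-up:
  S → 4
  π[d,a](S) → 4
  ρ[h/d](π[d,a](S)) → 4
  σ[h<3](ρ[h/d](π[d,a](S))) → 1
  π[h](σ[h<3](ρ[h/d](π[d,a](S)))) → 1

== RESULT ==
h
1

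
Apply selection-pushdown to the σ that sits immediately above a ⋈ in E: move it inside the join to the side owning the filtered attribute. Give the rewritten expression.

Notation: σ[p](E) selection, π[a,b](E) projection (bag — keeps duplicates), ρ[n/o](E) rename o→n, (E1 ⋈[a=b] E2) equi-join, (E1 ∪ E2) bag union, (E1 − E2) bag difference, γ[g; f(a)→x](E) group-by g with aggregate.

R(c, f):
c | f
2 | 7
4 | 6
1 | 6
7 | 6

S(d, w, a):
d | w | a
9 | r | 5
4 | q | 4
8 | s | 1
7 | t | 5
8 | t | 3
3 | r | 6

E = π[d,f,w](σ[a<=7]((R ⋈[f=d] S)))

σ filters on a, owned by the right side.
E' = π[d,f,w]((R ⋈[f=d] σ[a<=7](S)))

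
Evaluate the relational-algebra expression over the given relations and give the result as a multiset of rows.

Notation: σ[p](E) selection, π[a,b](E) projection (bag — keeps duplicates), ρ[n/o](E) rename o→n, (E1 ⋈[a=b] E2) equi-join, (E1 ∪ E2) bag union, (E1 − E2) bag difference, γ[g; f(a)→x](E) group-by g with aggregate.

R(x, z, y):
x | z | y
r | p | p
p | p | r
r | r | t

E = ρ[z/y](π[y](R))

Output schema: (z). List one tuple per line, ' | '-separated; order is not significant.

Subexpression sizes:
  R → 3
  π[y](R) → 3
  ρ[z/y](π[y](R)) → 3

== RESULT ==
z
p
r
t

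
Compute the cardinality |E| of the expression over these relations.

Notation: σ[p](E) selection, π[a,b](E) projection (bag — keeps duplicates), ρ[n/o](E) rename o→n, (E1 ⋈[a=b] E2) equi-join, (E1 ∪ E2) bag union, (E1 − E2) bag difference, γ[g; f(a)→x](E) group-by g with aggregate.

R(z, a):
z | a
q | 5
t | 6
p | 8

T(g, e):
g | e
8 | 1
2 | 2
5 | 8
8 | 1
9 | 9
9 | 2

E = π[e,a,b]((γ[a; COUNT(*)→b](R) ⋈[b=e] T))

Stepwise |·|:
  R → 3
  γ[a; COUNT(*)→b](R) → 3
  T → 6
  (γ[a; COUNT(*)→b](R) ⋈[b=e] T) → 6
  π[e,a,b]((γ[a; COUNT(*)→b](R) ⋈[b=e] T)) → 6

|E| = 6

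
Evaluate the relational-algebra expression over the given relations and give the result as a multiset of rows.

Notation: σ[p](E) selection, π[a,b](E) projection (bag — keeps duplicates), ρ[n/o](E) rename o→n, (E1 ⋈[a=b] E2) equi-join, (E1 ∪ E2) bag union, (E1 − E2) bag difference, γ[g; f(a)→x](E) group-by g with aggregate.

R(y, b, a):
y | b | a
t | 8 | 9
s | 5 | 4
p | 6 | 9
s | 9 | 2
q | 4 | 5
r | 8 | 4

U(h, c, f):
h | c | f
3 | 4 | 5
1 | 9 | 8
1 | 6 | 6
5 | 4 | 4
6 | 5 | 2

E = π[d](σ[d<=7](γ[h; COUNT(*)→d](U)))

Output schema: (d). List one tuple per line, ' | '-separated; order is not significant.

Subexpression sizes:
  U → 5
  γ[h; COUNT(*)→d](U) → 4
  σ[d<=7](γ[h; COUNT(*)→d](U)) → 4
  π[d](σ[d<=7](γ[h; COUNT(*)→d](U))) → 4

== RESULT ==
d
1
1
1
2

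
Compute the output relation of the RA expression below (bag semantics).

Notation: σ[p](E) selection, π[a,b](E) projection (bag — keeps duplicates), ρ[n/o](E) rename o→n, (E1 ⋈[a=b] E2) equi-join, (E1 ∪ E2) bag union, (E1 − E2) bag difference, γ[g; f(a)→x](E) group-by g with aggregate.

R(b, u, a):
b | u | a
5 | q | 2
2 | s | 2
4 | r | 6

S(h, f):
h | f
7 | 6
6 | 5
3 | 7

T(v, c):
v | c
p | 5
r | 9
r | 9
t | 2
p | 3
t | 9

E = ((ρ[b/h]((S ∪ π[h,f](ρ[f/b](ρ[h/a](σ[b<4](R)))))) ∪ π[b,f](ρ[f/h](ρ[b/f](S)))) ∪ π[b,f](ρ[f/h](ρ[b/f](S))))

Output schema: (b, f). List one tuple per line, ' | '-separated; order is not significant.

Row counts bottom-up:
  S → 3
  R → 3
  σ[b<4](R) → 1
  ρ[h/a](σ[b<4](R)) → 1
  ρ[f/b](ρ[h/a](σ[b<4](R))) → 1
  π[h,f](ρ[f/b](ρ[h/a](σ[b<4](R)))) → 1
  (S ∪ π[h,f](ρ[f/b](ρ[h/a](σ[b<4](R))))) → 4
  ρ[b/h]((S ∪ π[h,f](ρ[f/b](ρ[h/a](σ[b<4](R)))))) → 4
  S → 3
  ρ[b/f](S) → 3
  ρ[f/h](ρ[b/f](S)) → 3
  π[b,f](ρ[f/h](ρ[b/f](S))) → 3
  (ρ[b/h]((S ∪ π[h,f](ρ[f/b](ρ[h/a](σ[b<4](R)))))) ∪ π[b,f](ρ[f/h](ρ[b/f](S)))) → 7
  S → 3
  ρ[b/f](S) → 3
  ρ[f/h](ρ[b/f](S)) → 3
  π[b,f](ρ[f/h](ρ[b/f](S))) → 3
  ((ρ[b/h]((S ∪ π[h,f](ρ[f/b](ρ[h/a](σ[b<4](R)))))) ∪ π[b,f](ρ[f/h](ρ[b/f](S)))) ∪ π[b,f](ρ[f/h](ρ[b/f](S)))) → 10

== RESULT ==
b | f
2 | 2
3 | 7
5 | 6
5 | 6
6 | 5
6 | 7
6 | 7
7 | 3
7 | 3
7 | 6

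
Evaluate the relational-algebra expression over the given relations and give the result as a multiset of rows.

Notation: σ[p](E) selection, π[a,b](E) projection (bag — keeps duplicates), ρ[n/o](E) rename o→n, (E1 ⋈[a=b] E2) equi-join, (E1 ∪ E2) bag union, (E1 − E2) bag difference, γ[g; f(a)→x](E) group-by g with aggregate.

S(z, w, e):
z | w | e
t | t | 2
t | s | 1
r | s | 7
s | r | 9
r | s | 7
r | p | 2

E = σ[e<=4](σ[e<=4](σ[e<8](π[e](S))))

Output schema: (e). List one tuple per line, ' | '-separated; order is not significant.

Subexpression sizes:
  S → 6
  π[e](S) → 6
  σ[e<8](π[e](S)) → 5
  σ[e<=4](σ[e<8](π[e](S))) → 3
  σ[e<=4](σ[e<=4](σ[e<8](π[e](S)))) → 3

== RESULT ==
e
1
2
2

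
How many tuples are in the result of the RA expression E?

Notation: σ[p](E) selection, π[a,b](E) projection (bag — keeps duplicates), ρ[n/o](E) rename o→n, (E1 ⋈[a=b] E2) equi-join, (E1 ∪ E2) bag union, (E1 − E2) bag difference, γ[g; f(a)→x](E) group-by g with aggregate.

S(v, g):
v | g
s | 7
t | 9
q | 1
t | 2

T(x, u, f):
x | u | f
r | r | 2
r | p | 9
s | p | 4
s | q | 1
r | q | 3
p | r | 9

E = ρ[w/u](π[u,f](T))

Per-node cardinality:
  T → 6
  π[u,f](T) → 6
  ρ[w/u](π[u,f](T)) → 6

|E| = 6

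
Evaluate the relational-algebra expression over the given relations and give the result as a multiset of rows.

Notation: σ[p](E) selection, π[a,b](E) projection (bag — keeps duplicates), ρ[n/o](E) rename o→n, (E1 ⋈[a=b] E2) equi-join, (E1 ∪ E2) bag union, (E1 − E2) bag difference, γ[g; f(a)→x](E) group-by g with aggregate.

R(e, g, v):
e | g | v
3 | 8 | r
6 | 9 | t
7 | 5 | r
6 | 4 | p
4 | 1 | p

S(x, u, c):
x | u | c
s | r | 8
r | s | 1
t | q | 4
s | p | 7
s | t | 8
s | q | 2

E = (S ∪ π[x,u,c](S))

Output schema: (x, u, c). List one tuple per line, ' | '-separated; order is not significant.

Stepwise |·|:
  S → 6
  S → 6
  π[x,u,c](S) → 6
  (S ∪ π[x,u,c](S)) → 12

== RESULT ==
x | u | c
r | s | 1
r | s | 1
s | p | 7
s | p | 7
s | q | 2
s | q | 2
s | r | 8
s | r | 8
s | t | 8
s | t | 8
t | q | 4
t | q | 4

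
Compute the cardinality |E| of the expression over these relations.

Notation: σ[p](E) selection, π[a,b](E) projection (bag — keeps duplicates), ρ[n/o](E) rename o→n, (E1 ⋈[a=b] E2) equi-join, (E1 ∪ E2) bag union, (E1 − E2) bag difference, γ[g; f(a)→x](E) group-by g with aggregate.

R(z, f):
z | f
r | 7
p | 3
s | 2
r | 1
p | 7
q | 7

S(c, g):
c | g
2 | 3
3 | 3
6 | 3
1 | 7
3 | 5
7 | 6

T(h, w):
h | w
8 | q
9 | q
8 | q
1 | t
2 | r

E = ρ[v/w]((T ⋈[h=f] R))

Per-node cardinality:
  T → 5
  R → 6
  (T ⋈[h=f] R) → 2
  ρ[v/w]((T ⋈[h=f] R)) → 2

|E| = 2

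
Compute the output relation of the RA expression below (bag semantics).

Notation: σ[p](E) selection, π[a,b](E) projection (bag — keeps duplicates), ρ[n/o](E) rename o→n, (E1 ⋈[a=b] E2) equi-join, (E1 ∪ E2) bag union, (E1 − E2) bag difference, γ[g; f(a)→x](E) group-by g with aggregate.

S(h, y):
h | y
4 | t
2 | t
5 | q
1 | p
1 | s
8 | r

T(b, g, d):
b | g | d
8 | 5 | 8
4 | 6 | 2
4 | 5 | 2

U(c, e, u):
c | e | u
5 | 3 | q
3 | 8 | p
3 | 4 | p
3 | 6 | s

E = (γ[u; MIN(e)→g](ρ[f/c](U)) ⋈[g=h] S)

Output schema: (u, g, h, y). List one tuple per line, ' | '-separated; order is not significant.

Per-node cardinality:
  U → 4
  ρ[f/c](U) → 4
  γ[u; MIN(e)→g](ρ[f/c](U)) → 3
  S → 6
  (γ[u; MIN(e)→g](ρ[f/c](U)) ⋈[g=h] S) → 1

== RESULT ==
u | g | h | y
p | 4 | 4 | t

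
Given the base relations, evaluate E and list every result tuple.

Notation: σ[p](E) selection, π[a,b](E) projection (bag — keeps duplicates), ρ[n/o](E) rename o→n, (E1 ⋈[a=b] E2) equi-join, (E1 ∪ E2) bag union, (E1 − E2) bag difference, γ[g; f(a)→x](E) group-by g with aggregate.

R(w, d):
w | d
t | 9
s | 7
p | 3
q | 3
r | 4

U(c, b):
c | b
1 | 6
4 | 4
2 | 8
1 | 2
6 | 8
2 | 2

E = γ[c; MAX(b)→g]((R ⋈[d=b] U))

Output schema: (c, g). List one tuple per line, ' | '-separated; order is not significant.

Row counts bottom-up:
  R → 5
  U → 6
  (R ⋈[d=b] U) → 1
  γ[c; MAX(b)→g]((R ⋈[d=b] U)) → 1

== RESULT ==
c | g
4 | 4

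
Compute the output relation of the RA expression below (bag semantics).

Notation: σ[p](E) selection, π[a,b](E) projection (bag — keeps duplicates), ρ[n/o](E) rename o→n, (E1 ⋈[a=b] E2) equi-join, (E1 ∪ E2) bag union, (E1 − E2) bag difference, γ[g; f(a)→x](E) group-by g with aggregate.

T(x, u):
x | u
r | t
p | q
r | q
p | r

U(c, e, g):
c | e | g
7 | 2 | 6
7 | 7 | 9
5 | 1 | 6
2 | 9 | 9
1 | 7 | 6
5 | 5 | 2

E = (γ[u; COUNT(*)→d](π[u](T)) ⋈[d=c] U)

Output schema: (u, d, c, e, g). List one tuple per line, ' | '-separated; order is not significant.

Per-node cardinality:
  T → 4
  π[u](T) → 4
  γ[u; COUNT(*)→d](π[u](T)) → 3
  U → 6
  (γ[u; COUNT(*)→d](π[u](T)) ⋈[d=c] U) → 3

== RESULT ==
u | d | c | e | g
q | 2 | 2 | 9 | 9
r | 1 | 1 | 7 | 6
t | 1 | 1 | 7 | 6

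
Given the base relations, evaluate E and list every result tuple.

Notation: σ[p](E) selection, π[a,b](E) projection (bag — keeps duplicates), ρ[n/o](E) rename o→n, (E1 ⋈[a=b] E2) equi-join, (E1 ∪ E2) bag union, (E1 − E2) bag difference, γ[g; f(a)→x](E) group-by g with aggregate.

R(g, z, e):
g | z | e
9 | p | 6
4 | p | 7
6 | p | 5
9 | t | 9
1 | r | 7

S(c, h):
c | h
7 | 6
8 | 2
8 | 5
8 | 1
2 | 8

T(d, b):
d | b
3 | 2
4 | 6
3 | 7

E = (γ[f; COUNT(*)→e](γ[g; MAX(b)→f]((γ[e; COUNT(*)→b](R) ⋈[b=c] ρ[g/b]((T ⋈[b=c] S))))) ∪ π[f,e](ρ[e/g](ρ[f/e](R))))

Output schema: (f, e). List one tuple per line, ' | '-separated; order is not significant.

Stepwise |·|:
  R → 5
  γ[e; COUNT(*)→b](R) → 4
  T → 3
  S → 5
  (T ⋈[b=c] S) → 2
  ρ[g/b]((T ⋈[b=c] S)) → 2
  (γ[e; COUNT(*)→b](R) ⋈[b=c] ρ[g/b]((T ⋈[b=c] S))) → 1
  γ[g; MAX(b)→f]((γ[e; COUNT(*)→b](R) ⋈[b=c] ρ[g/b]((T ⋈[b=c] S)))) → 1
  γ[f; COUNT(*)→e](γ[g; MAX(b)→f]((γ[e; COUNT(*)→b](R) ⋈[b=c] ρ[g/b]((T ⋈[b=c] S))))) → 1
  R → 5
  ρ[f/e](R) → 5
  ρ[e/g](ρ[f/e](R)) → 5
  π[f,e](ρ[e/g](ρ[f/e](R))) → 5
  (γ[f; COUNT(*)→e](γ[g; MAX(b)→f]((γ[e; COUNT(*)→b](R) ⋈[b=c] ρ[g/b]((T ⋈[b=c] S))))) ∪ π[f,e](ρ[e/g](ρ[f/e](R)))) → 6

== RESULT ==
f | e
2 | 1
5 | 6
6 | 9
7 | 1
7 | 4
9 | 9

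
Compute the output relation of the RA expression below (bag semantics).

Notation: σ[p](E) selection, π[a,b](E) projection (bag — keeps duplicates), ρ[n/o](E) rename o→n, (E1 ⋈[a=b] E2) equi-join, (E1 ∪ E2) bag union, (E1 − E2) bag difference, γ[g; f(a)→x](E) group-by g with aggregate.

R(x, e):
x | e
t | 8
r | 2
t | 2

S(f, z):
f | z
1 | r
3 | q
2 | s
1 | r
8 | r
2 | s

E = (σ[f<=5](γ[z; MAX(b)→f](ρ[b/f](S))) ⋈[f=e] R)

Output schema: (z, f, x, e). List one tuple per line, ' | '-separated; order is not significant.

Row counts bottom-up:
  S → 6
  ρ[b/f](S) → 6
  γ[z; MAX(b)→f](ρ[b/f](S)) → 3
  σ[f<=5](γ[z; MAX(b)→f](ρ[b/f](S))) → 2
  R → 3
  (σ[f<=5](γ[z; MAX(b)→f](ρ[b/f](S))) ⋈[f=e] R) → 2

== RESULT ==
z | f | x | e
s | 2 | r | 2
s | 2 | t | 2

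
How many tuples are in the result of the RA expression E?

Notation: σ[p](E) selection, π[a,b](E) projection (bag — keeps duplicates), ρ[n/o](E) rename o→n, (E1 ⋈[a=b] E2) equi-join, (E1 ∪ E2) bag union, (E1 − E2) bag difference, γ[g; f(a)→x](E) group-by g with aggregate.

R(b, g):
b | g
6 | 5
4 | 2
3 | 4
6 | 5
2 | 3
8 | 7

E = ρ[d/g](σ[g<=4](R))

Subexpression sizes:
  R → 6
  σ[g<=4](R) → 3
  ρ[d/g](σ[g<=4](R)) → 3

|E| = 3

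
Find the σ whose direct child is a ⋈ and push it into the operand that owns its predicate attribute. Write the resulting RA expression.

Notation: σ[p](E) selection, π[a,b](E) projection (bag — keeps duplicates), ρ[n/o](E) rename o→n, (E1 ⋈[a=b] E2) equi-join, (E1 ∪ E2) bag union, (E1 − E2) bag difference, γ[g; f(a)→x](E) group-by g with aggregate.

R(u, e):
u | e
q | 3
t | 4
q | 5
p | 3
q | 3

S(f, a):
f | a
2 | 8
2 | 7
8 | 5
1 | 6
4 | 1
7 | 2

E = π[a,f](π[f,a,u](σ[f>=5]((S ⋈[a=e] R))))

σ filters on f, owned by the left side.
E' = π[a,f](π[f,a,u]((σ[f>=5](S) ⋈[a=e] R)))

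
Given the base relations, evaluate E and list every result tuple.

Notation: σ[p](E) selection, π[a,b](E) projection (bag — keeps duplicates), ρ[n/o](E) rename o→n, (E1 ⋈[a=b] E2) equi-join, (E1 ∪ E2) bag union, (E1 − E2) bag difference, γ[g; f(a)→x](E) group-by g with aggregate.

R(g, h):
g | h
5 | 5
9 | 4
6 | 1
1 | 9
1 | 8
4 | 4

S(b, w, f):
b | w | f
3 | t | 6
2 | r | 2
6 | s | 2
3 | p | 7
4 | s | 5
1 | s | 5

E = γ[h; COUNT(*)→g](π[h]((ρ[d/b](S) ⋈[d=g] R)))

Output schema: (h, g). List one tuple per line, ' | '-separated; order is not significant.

Subexpression sizes:
  S → 6
  ρ[d/b](S) → 6
  R → 6
  (ρ[d/b](S) ⋈[d=g] R) → 4
  π[h]((ρ[d/b](S) ⋈[d=g] R)) → 4
  γ[h; COUNT(*)→g](π[h]((ρ[d/b](S) ⋈[d=g] R))) → 4

== RESULT ==
h | g
1 | 1
4 | 1
8 | 1
9 | 1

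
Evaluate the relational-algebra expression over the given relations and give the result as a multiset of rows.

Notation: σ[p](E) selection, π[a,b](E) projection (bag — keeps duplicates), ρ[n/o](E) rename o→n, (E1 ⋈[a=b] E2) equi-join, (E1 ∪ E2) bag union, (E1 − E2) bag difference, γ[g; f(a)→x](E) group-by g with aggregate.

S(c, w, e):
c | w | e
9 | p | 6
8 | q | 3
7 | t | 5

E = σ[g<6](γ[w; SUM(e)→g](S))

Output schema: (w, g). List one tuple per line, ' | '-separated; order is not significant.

Subexpression sizes:
  S → 3
  γ[w; SUM(e)→g](S) → 3
  σ[g<6](γ[w; SUM(e)→g](S)) → 2

== RESULT ==
w | g
q | 3
t | 5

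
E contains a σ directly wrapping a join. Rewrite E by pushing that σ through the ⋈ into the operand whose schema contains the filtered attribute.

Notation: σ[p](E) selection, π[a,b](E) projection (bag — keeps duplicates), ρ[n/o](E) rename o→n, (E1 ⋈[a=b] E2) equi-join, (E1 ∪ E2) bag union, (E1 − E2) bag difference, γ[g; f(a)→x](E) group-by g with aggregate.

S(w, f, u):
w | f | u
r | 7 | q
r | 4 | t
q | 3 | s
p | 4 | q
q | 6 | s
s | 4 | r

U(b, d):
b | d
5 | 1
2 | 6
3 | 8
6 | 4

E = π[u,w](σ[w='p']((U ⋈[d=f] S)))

σ filters on w, owned by the right side.
E' = π[u,w]((U ⋈[d=f] σ[w='p'](S)))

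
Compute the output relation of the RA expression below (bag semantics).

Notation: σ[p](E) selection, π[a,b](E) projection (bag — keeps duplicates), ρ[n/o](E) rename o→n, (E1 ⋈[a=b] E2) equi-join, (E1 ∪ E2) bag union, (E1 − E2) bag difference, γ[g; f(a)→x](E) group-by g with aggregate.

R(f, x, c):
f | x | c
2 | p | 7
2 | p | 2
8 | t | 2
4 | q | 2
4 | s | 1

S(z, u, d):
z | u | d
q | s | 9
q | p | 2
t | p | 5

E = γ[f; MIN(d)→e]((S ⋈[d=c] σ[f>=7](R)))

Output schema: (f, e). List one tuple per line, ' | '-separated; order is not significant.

Subexpression sizes:
  S → 3
  R → 5
  σ[f>=7](R) → 1
  (S ⋈[d=c] σ[f>=7](R)) → 1
  γ[f; MIN(d)→e]((S ⋈[d=c] σ[f>=7](R))) → 1

== RESULT ==
f | e
8 | 2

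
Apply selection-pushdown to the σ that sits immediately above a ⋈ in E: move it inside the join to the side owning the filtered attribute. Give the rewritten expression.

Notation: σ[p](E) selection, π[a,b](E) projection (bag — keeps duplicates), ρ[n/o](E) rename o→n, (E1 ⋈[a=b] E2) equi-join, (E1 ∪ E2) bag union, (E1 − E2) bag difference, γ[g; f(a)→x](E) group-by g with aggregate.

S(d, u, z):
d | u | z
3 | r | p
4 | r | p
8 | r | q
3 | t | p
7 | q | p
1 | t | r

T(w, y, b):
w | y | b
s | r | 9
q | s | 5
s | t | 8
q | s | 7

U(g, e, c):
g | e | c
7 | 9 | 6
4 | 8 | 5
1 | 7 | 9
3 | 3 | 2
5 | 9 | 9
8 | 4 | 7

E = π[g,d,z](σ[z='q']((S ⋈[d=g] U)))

σ filters on z, owned by the left side.
E' = π[g,d,z]((σ[z='q'](S) ⋈[d=g] U))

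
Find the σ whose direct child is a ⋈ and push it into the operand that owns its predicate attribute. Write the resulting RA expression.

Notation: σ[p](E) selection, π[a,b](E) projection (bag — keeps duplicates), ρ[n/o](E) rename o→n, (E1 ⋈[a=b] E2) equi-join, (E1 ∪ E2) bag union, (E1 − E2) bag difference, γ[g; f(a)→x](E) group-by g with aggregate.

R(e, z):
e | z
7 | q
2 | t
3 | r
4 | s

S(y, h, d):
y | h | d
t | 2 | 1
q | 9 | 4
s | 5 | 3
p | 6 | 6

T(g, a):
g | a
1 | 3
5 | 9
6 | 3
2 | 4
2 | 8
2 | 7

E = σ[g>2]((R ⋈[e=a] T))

σ filters on g, owned by the right side.
E' = (R ⋈[e=a] σ[g>2](T))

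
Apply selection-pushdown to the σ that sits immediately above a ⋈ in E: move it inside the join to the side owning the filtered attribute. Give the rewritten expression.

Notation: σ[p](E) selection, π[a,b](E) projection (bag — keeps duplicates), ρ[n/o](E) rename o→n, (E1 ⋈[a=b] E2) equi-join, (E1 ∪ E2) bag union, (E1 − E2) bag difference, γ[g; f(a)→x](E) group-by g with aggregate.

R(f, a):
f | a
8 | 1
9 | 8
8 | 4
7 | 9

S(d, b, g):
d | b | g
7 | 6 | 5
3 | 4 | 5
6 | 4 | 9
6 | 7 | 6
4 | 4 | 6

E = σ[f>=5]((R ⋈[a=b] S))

σ filters on f, owned by the left side.
E' = (σ[f>=5](R) ⋈[a=b] S)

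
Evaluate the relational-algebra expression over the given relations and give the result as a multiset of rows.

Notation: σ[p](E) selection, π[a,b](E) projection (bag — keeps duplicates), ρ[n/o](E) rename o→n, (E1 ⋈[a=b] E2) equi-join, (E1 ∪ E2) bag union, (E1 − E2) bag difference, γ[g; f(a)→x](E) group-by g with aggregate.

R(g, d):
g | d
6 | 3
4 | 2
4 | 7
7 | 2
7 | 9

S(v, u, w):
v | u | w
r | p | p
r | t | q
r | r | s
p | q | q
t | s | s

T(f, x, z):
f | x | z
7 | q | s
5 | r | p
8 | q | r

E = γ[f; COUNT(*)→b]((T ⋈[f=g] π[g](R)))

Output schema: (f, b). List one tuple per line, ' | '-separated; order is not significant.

Subexpression sizes:
  T → 3
  R → 5
  π[g](R) → 5
  (T ⋈[f=g] π[g](R)) → 2
  γ[f; COUNT(*)→b]((T ⋈[f=g] π[g](R))) → 1

== RESULT ==
f | b
7 | 2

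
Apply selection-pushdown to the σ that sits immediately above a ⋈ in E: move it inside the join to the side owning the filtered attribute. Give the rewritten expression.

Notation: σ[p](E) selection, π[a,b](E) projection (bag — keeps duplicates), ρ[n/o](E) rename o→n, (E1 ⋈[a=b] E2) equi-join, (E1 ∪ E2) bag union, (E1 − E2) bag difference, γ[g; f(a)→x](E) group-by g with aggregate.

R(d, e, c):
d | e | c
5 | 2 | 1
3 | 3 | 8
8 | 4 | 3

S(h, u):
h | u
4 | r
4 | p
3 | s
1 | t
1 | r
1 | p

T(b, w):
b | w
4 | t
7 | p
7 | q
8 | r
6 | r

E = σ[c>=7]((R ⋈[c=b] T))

σ filters on c, owned by the left side.
E' = (σ[c>=7](R) ⋈[c=b] T)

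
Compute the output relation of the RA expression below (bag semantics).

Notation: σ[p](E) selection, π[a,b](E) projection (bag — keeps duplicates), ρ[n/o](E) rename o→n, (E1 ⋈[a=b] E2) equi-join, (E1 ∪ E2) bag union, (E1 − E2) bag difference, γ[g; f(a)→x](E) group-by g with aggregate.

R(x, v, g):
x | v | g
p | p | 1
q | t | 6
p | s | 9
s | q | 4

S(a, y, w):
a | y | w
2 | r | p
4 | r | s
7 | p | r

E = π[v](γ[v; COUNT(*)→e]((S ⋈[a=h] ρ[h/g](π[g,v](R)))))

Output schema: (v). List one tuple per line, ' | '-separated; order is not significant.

Subexpression sizes:
  S → 3
  R → 4
  π[g,v](R) → 4
  ρ[h/g](π[g,v](R)) → 4
  (S ⋈[a=h] ρ[h/g](π[g,v](R))) → 1
  γ[v; COUNT(*)→e]((S ⋈[a=h] ρ[h/g](π[g,v](R)))) → 1
  π[v](γ[v; COUNT(*)→e]((S ⋈[a=h] ρ[h/g](π[g,v](R))))) → 1

== RESULT ==
v
q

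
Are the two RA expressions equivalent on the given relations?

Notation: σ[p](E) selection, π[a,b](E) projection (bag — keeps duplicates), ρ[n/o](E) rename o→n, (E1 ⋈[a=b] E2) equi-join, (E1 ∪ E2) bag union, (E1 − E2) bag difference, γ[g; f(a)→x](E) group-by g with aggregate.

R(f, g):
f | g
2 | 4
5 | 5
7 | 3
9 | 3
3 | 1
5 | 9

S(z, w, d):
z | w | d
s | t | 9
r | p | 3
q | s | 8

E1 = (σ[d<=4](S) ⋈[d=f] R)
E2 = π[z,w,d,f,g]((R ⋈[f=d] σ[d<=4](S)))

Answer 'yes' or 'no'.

E1 per-node cardinality:
  S → 3
  σ[d<=4](S) → 1
  R → 6
  (σ[d<=4](S) ⋈[d=f] R) → 1
E2 per-node cardinality:
  R → 6
  S → 3
  σ[d<=4](S) → 1
  (R ⋈[f=d] σ[d<=4](S)) → 1
  π[z,w,d,f,g]((R ⋈[f=d] σ[d<=4](S))) → 1

E1 and E2 produce the same multiset:
z | w | d | f | g
r | p | 3 | 3 | 1

yes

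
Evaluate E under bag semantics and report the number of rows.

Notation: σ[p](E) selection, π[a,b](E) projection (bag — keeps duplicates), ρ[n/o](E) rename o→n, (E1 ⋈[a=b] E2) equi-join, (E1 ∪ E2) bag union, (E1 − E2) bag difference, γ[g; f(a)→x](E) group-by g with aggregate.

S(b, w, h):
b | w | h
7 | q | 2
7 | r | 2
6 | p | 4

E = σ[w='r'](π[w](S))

Row counts bottom-up:
  S → 3
  π[w](S) → 3
  σ[w='r'](π[w](S)) → 1

|E| = 1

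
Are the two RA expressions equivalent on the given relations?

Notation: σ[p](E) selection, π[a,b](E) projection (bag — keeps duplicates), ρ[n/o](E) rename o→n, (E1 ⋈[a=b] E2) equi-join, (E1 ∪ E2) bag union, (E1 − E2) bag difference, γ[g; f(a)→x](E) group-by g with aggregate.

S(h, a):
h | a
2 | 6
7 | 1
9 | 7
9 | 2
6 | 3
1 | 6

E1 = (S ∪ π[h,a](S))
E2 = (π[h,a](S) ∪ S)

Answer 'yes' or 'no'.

E1 row counts bottom-up:
  S → 6
  S → 6
  π[h,a](S) → 6
  (S ∪ π[h,a](S)) → 12
E2 row counts bottom-up:
  S → 6
  π[h,a](S) → 6
  S → 6
  (π[h,a](S) ∪ S) → 12

E1 and E2 produce the same multiset:
h | a
1 | 6
1 | 6
2 | 6
2 | 6
6 | 3
6 | 3
7 | 1
7 | 1
9 | 2
9 | 2
9 | 7
9 | 7

yes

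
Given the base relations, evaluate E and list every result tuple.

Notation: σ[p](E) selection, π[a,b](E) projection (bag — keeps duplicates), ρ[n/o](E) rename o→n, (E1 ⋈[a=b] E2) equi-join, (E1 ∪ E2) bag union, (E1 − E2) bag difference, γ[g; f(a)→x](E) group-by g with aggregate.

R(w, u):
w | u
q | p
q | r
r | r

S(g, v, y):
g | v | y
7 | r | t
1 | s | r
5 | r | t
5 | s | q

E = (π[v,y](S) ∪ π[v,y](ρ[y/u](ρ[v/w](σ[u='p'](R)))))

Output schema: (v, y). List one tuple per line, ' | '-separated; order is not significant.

Subexpression sizes:
  S → 4
  π[v,y](S) → 4
  R → 3
  σ[u='p'](R) → 1
  ρ[v/w](σ[u='p'](R)) → 1
  ρ[y/u](ρ[v/w](σ[u='p'](R))) → 1
  π[v,y](ρ[y/u](ρ[v/w](σ[u='p'](R)))) → 1
  (π[v,y](S) ∪ π[v,y](ρ[y/u](ρ[v/w](σ[u='p'](R))))) → 5

== RESULT ==
v | y
q | p
r | t
r | t
s | q
s | r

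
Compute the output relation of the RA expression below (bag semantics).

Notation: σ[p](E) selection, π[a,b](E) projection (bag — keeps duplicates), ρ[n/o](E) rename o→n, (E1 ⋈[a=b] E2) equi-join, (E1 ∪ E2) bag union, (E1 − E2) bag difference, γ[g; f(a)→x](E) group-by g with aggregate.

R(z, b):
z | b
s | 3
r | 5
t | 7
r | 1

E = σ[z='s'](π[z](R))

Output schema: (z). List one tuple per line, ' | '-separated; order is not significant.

Stepwise |·|:
  R → 4
  π[z](R) → 4
  σ[z='s'](π[z](R)) → 1

== RESULT ==
z
s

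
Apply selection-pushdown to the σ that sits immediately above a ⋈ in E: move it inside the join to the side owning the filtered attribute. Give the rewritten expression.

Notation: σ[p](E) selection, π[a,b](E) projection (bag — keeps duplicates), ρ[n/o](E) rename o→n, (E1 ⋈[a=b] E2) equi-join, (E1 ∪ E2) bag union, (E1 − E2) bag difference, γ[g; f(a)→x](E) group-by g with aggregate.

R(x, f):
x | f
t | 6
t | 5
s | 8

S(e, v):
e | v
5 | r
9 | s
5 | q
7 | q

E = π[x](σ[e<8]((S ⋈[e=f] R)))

σ filters on e, owned by the left side.
E' = π[x]((σ[e<8](S) ⋈[e=f] R))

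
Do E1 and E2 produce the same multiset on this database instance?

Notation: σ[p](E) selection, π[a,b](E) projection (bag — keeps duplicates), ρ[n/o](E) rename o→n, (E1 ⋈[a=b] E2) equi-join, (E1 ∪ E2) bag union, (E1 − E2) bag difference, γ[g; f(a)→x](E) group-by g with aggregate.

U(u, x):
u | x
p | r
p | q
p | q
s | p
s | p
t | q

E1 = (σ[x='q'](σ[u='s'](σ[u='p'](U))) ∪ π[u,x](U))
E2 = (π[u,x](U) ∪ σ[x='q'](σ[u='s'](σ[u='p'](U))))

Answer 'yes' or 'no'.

E1 stepwise |·|:
  U → 6
  σ[u='p'](U) → 3
  σ[u='s'](σ[u='p'](U)) → 0
  σ[x='q'](σ[u='s'](σ[u='p'](U))) → 0
  U → 6
  π[u,x](U) → 6
  (σ[x='q'](σ[u='s'](σ[u='p'](U))) ∪ π[u,x](U)) → 6
E2 stepwise |·|:
  U → 6
  π[u,x](U) → 6
  U → 6
  σ[u='p'](U) → 3
  σ[u='s'](σ[u='p'](U)) → 0
  σ[x='q'](σ[u='s'](σ[u='p'](U))) → 0
  (π[u,x](U) ∪ σ[x='q'](σ[u='s'](σ[u='p'](U)))) → 6

E1 and E2 produce the same multiset:
u | x
p | q
p | q
p | r
s | p
s | p
t | q

yes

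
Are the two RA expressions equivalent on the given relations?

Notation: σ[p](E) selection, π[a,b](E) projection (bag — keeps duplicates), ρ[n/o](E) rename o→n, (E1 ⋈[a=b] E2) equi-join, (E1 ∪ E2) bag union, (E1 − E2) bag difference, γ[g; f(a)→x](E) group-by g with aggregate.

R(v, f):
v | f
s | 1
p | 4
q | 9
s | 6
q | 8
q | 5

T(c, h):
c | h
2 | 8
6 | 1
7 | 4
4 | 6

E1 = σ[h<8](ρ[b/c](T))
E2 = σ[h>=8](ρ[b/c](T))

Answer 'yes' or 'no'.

E1 stepwise |·|:
  T → 4
  ρ[b/c](T) → 4
  σ[h<8](ρ[b/c](T)) → 3
E2 stepwise |·|:
  T → 4
  ρ[b/c](T) → 4
  σ[h>=8](ρ[b/c](T)) → 1

E1 result:
b | h
4 | 6
6 | 1
7 | 4
E2 result:
b | h
2 | 8
Witness: (6, 1) appears 1× in E1 but 0× in E2.

no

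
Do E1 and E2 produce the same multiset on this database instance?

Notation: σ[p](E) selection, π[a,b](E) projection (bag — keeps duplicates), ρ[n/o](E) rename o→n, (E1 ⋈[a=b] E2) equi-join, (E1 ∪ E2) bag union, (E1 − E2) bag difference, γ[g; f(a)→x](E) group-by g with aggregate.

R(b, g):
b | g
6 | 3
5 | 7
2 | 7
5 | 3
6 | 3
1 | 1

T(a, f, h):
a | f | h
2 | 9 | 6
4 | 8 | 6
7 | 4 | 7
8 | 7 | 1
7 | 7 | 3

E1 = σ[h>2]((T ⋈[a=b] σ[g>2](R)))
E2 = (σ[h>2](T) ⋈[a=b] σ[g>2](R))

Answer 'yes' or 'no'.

E1 stepwise |·|:
  T → 5
  R → 6
  σ[g>2](R) → 5
  (T ⋈[a=b] σ[g>2](R)) → 1
  σ[h>2]((T ⋈[a=b] σ[g>2](R))) → 1
E2 stepwise |·|:
  T → 5
  σ[h>2](T) → 4
  R → 6
  σ[g>2](R) → 5
  (σ[h>2](T) ⋈[a=b] σ[g>2](R)) → 1

E1 and E2 produce the same multiset:
a | f | h | b | g
2 | 9 | 6 | 2 | 7

yes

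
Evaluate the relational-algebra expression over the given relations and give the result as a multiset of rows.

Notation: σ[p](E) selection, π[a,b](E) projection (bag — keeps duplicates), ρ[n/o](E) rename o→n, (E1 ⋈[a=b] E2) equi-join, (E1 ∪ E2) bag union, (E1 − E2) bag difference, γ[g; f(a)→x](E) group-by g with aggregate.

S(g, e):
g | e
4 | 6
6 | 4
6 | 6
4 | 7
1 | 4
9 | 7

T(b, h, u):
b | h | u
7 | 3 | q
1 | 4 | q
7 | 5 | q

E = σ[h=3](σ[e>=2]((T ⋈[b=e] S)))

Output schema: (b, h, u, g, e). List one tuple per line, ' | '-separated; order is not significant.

Stepwise |·|:
  T → 3
  S → 6
  (T ⋈[b=e] S) → 4
  σ[e>=2]((T ⋈[b=e] S)) → 4
  σ[h=3](σ[e>=2]((T ⋈[b=e] S))) → 2

== RESULT ==
b | h | u | g | e
7 | 3 | q | 4 | 7
7 | 3 | q | 9 | 7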